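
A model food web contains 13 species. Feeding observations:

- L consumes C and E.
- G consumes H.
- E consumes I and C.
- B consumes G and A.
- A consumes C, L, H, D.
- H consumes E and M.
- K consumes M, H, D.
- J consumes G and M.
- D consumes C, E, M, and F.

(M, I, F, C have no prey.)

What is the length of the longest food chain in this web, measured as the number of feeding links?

One longest chain: I → E → H → G → J.
It has 5 species and 4 links.

4 links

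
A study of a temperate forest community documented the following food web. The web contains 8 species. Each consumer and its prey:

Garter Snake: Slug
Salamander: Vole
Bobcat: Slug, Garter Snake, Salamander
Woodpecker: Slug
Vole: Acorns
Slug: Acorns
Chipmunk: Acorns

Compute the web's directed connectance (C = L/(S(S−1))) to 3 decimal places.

The web has S = 8 species and L = 9 feeding links.
C = L / (S(S−1)) = 9 / 56 = 0.1607 ≈ 0.161.

C = 0.161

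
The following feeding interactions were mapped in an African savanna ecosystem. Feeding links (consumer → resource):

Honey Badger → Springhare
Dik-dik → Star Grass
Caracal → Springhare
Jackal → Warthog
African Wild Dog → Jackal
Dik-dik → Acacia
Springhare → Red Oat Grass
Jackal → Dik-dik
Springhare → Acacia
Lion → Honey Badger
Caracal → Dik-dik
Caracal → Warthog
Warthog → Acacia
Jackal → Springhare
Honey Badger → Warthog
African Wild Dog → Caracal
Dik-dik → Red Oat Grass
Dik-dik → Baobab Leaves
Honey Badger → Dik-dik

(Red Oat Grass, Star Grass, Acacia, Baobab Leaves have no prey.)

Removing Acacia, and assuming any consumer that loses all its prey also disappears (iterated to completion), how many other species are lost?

Remove Acacia.
Round 1: Warthog (all prey gone) → extinct.
No further losses. Total secondary extinctions: 1.

1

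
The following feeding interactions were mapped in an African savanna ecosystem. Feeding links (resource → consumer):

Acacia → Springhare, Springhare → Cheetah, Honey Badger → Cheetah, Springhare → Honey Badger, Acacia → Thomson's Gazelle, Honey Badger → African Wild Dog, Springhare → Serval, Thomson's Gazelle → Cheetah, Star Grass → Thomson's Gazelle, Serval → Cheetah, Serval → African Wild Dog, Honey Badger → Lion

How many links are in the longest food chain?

3 links

One longest chain: Acacia → Springhare → Serval → African Wild Dog.
It has 4 species and 3 links.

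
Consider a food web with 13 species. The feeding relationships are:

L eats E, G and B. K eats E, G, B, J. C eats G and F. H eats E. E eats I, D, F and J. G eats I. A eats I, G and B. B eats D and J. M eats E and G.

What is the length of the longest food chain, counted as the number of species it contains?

One longest chain: I → G → C.
It has 3 species and 2 links.

3 species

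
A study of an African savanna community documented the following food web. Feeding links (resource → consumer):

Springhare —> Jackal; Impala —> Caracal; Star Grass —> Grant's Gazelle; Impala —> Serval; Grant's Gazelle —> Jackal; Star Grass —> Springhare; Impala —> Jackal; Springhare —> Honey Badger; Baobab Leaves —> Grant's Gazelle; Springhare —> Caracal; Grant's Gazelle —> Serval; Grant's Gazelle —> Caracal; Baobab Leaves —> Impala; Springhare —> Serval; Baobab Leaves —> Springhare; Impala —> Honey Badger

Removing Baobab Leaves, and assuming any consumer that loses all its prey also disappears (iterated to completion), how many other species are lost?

Remove Baobab Leaves.
Round 1: Impala (all prey gone) → extinct.
No further losses. Total secondary extinctions: 1.

1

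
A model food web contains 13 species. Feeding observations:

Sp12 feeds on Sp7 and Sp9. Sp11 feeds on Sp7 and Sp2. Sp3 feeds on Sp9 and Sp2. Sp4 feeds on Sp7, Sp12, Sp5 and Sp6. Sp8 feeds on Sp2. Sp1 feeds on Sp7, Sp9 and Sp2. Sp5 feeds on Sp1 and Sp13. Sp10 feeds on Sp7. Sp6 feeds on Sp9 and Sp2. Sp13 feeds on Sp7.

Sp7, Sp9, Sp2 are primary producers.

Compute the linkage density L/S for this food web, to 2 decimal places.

There are L = 20 links among S = 13 species.
L/S = 20/13 = 1.5385 ≈ 1.54.

L/S = 1.54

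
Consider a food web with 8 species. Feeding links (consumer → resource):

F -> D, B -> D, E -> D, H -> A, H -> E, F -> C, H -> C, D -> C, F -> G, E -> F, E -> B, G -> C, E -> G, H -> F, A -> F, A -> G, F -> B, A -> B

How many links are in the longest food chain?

One longest chain: C → D → B → F → E → H.
It has 6 species and 5 links.

5 links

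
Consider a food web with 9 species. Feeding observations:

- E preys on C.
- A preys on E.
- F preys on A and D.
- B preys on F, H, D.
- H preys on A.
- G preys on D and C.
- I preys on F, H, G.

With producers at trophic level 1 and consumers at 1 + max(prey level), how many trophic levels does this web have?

Producers (level 1): C, D.
C → E → A → F → I gives I level 5.
No species has a prey at level 5, so no species reaches level 6.

5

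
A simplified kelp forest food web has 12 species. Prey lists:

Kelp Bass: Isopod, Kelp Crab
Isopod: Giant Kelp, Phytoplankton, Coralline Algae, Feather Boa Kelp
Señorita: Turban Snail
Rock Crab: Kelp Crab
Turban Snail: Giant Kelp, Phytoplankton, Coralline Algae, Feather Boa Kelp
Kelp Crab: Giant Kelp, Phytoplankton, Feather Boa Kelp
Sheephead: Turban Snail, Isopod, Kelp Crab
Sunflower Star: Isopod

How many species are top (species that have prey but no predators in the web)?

5

Top species (has prey, but nothing eats it): Rock Crab, Sunflower Star, Señorita, Kelp Bass, Sheephead.
Count: 5.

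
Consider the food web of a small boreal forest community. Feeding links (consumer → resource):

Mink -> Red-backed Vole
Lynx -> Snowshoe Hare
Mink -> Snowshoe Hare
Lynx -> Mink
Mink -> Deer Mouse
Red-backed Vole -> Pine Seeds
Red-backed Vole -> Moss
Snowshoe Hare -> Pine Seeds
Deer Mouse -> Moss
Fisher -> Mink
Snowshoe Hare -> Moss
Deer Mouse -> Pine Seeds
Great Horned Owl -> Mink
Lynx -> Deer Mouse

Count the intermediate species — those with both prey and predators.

Intermediate species (has both prey and predators): Snowshoe Hare, Deer Mouse, Red-backed Vole, Mink.
Count: 4.

4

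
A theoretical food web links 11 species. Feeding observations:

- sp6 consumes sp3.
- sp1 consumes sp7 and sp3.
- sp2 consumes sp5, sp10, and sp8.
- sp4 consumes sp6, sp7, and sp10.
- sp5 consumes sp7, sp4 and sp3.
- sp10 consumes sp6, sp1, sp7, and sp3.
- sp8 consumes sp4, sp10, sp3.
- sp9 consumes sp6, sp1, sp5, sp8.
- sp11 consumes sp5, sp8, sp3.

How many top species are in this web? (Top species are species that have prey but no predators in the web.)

3

Top species (has prey, but nothing eats it): sp9, sp11, sp2.
Count: 3.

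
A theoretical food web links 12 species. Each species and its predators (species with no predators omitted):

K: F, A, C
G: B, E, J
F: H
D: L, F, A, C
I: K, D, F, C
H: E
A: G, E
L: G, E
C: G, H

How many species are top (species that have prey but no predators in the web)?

Top species (has prey, but nothing eats it): B, E, J.
Count: 3.

3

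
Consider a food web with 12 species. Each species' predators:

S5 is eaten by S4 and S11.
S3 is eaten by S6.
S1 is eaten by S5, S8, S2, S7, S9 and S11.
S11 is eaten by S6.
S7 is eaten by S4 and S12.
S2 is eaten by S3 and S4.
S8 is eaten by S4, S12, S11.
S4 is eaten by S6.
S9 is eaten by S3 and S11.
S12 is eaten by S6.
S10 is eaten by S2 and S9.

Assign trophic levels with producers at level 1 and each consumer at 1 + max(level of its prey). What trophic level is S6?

S1 is a producer → level 1.
S8 eats S1 → level 2.
S11 eats S8 (level 2); other prey at levels: S1 1, S5 2, S9 2 → level 3.
S6 eats S11 (level 3); other prey at levels: S4 3, S3 3, S12 3 → level 4.

Trophic level 4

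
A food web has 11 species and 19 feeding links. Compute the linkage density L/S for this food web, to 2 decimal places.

There are L = 19 links among S = 11 species.
L/S = 19/11 = 1.7273 ≈ 1.73.

L/S = 1.73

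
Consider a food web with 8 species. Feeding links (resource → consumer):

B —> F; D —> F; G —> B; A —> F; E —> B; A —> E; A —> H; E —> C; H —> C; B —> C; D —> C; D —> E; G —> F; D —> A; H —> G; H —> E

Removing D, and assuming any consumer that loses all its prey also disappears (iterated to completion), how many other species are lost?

Remove D.
Round 1: A (all prey gone) → extinct.
Round 2: H (all prey gone) → extinct.
Round 3: G (all prey gone), E (all prey gone) → extinct.
Round 4: B (all prey gone) → extinct.
Round 5: F (all prey gone), C (all prey gone) → extinct.
No further losses. Total secondary extinctions: 7.

7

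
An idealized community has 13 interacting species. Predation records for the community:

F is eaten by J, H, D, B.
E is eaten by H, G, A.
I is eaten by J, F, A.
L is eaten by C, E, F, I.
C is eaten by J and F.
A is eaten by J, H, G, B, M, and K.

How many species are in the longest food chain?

One longest chain: L → E → A → M.
It has 4 species and 3 links.

4 species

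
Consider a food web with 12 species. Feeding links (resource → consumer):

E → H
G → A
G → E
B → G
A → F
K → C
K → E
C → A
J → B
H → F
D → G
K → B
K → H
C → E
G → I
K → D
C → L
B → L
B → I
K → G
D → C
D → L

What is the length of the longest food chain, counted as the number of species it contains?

6 species

One longest chain: K → D → C → E → H → F.
It has 6 species and 5 links.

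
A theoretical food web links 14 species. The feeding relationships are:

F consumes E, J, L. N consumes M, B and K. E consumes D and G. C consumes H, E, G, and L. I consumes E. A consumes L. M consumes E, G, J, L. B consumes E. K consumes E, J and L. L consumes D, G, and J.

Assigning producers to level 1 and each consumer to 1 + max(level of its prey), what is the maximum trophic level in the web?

4

Producers (level 1): J, D, H, G.
J → L → M → N gives N level 4.
No species has a prey at level 4, so no species reaches level 5.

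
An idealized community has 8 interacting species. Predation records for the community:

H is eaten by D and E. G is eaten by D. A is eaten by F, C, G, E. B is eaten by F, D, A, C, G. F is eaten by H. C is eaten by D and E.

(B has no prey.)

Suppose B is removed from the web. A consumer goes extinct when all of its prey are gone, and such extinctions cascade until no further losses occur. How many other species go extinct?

7

Remove B.
Round 1: A (all prey gone) → extinct.
Round 2: G (all prey gone), C (all prey gone), F (all prey gone) → extinct.
Round 3: H (all prey gone) → extinct.
Round 4: E (all prey gone), D (all prey gone) → extinct.
No further losses. Total secondary extinctions: 7.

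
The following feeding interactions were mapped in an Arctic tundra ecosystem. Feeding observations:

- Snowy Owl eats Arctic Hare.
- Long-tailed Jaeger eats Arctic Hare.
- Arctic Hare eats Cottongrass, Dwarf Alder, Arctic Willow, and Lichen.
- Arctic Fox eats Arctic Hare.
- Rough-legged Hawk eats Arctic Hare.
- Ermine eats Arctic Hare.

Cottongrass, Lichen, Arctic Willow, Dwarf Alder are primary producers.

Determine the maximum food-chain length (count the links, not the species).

2 links

One longest chain: Cottongrass → Arctic Hare → Arctic Fox.
It has 3 species and 2 links.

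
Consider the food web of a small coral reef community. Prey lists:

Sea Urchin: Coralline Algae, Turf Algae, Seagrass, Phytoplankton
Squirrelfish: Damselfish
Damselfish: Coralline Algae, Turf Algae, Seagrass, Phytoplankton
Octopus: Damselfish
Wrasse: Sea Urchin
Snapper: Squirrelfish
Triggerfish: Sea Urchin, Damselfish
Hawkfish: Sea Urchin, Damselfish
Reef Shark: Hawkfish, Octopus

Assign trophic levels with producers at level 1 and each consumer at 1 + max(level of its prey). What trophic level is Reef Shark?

Coralline Algae is a producer → level 1.
Sea Urchin eats Coralline Algae (level 1); other prey at levels: Turf Algae 1, Seagrass 1, Phytoplankton 1 → level 2.
Hawkfish eats Sea Urchin (level 2); other prey at levels: Damselfish 2 → level 3.
Reef Shark eats Hawkfish (level 3); other prey at levels: Octopus 3 → level 4.

Trophic level 4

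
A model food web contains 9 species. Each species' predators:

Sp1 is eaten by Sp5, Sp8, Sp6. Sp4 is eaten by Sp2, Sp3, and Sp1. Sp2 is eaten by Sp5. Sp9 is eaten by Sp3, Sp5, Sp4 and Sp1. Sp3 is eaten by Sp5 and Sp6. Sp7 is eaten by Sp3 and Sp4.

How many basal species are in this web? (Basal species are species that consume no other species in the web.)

2

Basal species (no prey listed): Sp7, Sp9.
Count: 2.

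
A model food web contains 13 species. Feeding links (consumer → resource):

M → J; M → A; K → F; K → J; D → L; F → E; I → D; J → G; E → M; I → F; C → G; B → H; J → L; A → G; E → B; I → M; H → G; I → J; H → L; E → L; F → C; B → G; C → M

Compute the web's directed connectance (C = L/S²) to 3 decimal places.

The web has S = 13 species and L = 23 feeding links.
C = L / S² = 23 / 169 = 0.1361 ≈ 0.136.

C = 0.136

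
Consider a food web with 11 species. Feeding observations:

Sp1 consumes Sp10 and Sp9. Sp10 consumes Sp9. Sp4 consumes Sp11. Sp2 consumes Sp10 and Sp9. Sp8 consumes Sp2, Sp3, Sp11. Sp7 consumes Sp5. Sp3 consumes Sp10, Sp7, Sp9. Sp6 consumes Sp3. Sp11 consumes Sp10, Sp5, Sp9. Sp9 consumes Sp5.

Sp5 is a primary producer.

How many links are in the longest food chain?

One longest chain: Sp5 → Sp9 → Sp10 → Sp3 → Sp8.
It has 5 species and 4 links.

4 links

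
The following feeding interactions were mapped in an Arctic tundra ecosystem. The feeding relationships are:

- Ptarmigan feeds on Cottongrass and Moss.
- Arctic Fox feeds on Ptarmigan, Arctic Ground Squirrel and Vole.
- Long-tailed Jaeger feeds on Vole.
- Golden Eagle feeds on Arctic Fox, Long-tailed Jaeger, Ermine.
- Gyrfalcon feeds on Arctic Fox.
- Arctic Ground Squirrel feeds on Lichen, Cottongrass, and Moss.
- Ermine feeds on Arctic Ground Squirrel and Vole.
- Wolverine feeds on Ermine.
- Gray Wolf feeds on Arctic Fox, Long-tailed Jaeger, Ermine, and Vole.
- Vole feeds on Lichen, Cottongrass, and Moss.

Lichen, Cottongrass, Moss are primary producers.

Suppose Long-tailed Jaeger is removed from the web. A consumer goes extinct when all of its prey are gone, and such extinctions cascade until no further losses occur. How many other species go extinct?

Remove Long-tailed Jaeger.
Every predator of it retains at least one other prey: Gray Wolf still has Vole, Arctic Fox, Ermine; Golden Eagle still has Arctic Fox, Ermine.
No consumer loses all prey, so no secondary extinctions occur.

0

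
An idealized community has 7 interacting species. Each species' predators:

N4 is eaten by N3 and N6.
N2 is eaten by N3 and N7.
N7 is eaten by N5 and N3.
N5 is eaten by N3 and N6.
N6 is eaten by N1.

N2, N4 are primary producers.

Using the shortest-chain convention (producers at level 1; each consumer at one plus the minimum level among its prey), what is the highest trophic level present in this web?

3

Producers (level 1): N2, N4.
Following each consumer down to its lowest-level prey: N4 → N6 → N1 (levels 1 through 3).
All prey of N1 (N6 2) are at level 2 or above, so N1 is at level 1 + 2 = 3.
Every consumer has at least one prey at level 2 or below, so none exceeds level 3.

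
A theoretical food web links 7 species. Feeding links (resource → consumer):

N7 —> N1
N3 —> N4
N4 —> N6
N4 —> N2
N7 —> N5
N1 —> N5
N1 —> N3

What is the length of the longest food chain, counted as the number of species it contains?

One longest chain: N7 → N1 → N3 → N4 → N6.
It has 5 species and 4 links.

5 species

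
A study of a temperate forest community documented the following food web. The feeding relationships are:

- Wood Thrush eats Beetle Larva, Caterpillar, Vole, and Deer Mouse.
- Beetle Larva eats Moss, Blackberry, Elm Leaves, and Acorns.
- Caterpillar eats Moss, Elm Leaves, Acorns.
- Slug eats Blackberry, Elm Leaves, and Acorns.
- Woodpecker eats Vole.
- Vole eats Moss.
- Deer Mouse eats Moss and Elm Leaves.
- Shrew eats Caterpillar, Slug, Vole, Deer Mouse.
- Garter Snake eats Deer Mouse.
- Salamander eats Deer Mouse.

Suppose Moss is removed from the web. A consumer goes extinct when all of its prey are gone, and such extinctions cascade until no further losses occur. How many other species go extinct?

Remove Moss.
Round 1: Vole (all prey gone) → extinct.
Round 2: Woodpecker (all prey gone) → extinct.
No further losses. Total secondary extinctions: 2.

2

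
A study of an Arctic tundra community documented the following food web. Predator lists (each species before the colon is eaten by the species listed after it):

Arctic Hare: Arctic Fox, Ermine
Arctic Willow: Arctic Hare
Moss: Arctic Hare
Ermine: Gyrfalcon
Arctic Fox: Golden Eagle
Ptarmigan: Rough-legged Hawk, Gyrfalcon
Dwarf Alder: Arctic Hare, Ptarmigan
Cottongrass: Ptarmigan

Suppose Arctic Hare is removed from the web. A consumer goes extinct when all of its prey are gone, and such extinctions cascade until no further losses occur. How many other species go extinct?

Remove Arctic Hare.
Round 1: Arctic Fox (all prey gone), Ermine (all prey gone) → extinct.
Round 2: Golden Eagle (all prey gone) → extinct.
No further losses. Total secondary extinctions: 3.

3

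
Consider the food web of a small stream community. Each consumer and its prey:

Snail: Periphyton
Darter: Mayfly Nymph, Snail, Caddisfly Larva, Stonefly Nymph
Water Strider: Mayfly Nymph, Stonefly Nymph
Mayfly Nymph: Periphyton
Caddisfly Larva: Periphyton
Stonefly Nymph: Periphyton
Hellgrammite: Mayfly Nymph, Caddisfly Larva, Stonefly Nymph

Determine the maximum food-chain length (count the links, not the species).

One longest chain: Periphyton → Mayfly Nymph → Hellgrammite.
It has 3 species and 2 links.

2 links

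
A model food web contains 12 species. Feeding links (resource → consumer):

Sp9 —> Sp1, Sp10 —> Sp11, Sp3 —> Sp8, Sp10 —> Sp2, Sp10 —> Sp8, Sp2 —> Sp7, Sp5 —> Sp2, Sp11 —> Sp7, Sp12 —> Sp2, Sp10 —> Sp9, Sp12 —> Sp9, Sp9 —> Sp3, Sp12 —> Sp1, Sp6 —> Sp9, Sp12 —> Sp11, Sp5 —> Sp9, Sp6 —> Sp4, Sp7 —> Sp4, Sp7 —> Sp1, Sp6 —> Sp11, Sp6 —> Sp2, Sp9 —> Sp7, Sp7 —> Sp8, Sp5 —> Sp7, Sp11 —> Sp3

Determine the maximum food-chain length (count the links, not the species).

One longest chain: Sp12 → Sp11 → Sp7 → Sp4.
It has 4 species and 3 links.

3 links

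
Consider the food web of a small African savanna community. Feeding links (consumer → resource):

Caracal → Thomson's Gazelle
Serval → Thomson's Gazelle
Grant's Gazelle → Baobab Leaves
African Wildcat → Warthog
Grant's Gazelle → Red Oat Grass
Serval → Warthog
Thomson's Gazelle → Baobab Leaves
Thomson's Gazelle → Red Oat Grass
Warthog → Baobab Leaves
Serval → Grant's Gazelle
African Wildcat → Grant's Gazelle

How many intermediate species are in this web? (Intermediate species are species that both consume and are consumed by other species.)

Intermediate species (has both prey and predators): Grant's Gazelle, Warthog, Thomson's Gazelle.
Count: 3.

3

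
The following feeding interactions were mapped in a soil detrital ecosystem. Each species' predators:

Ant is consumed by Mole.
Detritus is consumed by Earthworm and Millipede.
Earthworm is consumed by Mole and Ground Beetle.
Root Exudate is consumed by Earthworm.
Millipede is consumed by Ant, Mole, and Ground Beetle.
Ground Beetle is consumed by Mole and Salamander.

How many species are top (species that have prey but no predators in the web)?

2

Top species (has prey, but nothing eats it): Salamander, Mole.
Count: 2.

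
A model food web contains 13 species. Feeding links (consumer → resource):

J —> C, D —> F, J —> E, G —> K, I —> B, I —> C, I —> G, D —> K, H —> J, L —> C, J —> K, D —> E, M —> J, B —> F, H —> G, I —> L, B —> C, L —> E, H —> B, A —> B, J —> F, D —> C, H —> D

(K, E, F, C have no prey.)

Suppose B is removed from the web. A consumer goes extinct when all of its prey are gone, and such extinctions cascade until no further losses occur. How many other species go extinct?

Remove B.
Round 1: A (all prey gone) → extinct.
No further losses. Total secondary extinctions: 1.

1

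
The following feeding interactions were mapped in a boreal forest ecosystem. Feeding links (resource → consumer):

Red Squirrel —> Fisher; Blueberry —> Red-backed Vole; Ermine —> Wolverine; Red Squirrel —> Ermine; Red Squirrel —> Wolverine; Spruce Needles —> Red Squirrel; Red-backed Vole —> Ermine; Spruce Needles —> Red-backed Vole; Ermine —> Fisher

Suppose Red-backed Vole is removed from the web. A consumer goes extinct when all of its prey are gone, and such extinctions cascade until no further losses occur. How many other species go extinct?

0

Remove Red-backed Vole.
Every predator of it retains at least one other prey: Ermine still has Red Squirrel.
No consumer loses all prey, so no secondary extinctions occur.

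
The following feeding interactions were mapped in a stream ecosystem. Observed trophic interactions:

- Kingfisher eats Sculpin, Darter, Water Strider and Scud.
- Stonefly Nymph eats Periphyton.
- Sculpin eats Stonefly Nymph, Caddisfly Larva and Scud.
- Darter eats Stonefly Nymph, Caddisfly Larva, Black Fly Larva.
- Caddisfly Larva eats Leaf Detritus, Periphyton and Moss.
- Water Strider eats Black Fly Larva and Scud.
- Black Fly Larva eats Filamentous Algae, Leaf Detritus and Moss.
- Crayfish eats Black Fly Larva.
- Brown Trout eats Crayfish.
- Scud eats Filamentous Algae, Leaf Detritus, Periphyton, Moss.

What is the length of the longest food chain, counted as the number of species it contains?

One longest chain: Leaf Detritus → Black Fly Larva → Water Strider → Kingfisher.
It has 4 species and 3 links.

4 species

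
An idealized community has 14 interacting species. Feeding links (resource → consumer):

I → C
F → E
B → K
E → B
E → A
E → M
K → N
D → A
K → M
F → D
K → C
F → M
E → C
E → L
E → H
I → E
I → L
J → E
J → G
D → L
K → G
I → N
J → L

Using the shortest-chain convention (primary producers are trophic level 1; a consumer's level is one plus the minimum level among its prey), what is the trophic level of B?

I is a producer → level 1.
E eats I → level 2.
B eats E → level 3.
No prey of B is below level 2, so 3 is the minimum.

Trophic level 3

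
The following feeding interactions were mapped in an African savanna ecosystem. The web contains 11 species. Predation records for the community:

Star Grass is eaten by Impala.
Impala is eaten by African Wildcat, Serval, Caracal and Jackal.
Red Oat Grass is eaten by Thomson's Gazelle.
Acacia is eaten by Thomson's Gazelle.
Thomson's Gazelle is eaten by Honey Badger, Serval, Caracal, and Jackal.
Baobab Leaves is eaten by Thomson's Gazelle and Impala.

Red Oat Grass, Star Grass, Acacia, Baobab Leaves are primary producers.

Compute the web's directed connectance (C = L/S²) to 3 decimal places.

The web has S = 11 species and L = 13 feeding links.
C = L / S² = 13 / 121 = 0.1074 ≈ 0.107.

C = 0.107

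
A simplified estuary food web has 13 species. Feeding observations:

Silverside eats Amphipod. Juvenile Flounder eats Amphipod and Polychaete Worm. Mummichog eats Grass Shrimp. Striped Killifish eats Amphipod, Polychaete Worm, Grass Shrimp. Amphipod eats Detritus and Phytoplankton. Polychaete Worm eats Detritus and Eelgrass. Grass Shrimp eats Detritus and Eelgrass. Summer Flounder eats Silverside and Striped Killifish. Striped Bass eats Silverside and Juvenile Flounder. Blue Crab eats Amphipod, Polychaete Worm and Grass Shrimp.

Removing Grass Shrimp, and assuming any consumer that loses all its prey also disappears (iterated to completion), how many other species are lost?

Remove Grass Shrimp.
Round 1: Mummichog (all prey gone) → extinct.
No further losses. Total secondary extinctions: 1.

1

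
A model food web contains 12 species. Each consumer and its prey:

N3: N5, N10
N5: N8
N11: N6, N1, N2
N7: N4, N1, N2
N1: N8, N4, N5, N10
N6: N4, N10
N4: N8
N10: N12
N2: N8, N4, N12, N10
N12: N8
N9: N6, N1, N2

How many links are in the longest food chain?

4 links

One longest chain: N8 → N12 → N10 → N2 → N9.
It has 5 species and 4 links.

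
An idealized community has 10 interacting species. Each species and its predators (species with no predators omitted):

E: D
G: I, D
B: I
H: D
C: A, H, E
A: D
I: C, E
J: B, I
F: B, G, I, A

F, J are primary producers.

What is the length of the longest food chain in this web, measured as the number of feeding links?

One longest chain: F → B → I → C → E → D.
It has 6 species and 5 links.

5 links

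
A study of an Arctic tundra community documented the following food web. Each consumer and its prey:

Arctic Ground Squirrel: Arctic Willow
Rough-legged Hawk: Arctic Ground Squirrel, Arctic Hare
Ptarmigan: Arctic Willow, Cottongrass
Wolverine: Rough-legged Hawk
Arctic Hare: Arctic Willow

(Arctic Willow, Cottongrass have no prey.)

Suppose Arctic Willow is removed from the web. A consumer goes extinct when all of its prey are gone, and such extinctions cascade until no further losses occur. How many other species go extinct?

4

Remove Arctic Willow.
Round 1: Arctic Ground Squirrel (all prey gone), Arctic Hare (all prey gone) → extinct.
Round 2: Rough-legged Hawk (all prey gone) → extinct.
Round 3: Wolverine (all prey gone) → extinct.
No further losses. Total secondary extinctions: 4.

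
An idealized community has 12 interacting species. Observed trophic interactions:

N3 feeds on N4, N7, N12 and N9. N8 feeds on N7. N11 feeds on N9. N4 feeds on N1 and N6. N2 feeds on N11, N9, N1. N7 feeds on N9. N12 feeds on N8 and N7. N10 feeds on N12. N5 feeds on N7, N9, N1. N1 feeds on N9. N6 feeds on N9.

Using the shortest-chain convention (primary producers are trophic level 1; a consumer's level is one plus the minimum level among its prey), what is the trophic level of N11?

N9 is a producer → level 1.
N11 eats N9 → level 2.

Trophic level 2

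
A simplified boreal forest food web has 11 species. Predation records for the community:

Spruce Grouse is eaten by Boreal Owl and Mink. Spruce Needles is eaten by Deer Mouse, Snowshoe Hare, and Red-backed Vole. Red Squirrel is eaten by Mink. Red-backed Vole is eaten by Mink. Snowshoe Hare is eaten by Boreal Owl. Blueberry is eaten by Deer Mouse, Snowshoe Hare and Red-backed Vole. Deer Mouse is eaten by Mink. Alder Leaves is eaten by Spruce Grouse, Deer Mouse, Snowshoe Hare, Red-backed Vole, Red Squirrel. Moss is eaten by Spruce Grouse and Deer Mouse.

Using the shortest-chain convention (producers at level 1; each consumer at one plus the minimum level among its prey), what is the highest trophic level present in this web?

Producers (level 1): Moss, Alder Leaves, Blueberry, Spruce Needles.
Following each consumer down to its lowest-level prey: Alder Leaves → Red-backed Vole → Mink (levels 1 through 3).
All prey of Mink (Red-backed Vole 2, Deer Mouse 2, Spruce Grouse 2, Red Squirrel 2) are at level 2 or above, so Mink is at level 1 + 2 = 3.
Every consumer has at least one prey at level 2 or below, so none exceeds level 3.

3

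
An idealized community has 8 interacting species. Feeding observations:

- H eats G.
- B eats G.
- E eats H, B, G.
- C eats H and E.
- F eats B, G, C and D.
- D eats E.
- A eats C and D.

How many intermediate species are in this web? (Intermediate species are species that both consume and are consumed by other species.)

Intermediate species (has both prey and predators): B, H, E, D, C.
Count: 5.

5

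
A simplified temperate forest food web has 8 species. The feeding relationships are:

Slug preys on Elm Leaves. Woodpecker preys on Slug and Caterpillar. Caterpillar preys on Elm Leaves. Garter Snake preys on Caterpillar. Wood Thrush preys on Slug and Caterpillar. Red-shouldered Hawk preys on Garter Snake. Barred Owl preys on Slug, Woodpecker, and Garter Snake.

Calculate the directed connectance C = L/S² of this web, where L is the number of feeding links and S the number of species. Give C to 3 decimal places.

The web has S = 8 species and L = 11 feeding links.
C = L / S² = 11 / 64 = 0.1719 ≈ 0.172.

C = 0.172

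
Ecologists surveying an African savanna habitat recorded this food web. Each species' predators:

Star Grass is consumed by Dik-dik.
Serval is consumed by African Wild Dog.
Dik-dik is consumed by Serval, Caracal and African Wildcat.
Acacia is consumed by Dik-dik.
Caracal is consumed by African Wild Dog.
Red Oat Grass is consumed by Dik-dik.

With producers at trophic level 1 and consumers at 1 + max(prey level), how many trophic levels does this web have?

Producers (level 1): Acacia, Star Grass, Red Oat Grass.
Acacia → Dik-dik → Serval → African Wild Dog gives African Wild Dog level 4.
No species has a prey at level 4, so no species reaches level 5.

4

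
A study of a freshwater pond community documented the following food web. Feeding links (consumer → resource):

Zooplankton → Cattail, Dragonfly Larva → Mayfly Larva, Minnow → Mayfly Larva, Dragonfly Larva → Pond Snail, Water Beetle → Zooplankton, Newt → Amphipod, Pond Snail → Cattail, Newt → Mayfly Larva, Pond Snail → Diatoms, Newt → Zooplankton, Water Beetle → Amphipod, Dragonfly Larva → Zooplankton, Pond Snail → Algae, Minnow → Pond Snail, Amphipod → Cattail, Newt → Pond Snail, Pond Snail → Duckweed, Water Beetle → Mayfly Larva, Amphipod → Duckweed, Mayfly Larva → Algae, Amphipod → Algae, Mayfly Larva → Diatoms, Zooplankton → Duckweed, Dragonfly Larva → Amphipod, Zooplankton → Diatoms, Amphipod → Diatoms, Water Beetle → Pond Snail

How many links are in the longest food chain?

2 links

One longest chain: Algae → Amphipod → Newt.
It has 3 species and 2 links.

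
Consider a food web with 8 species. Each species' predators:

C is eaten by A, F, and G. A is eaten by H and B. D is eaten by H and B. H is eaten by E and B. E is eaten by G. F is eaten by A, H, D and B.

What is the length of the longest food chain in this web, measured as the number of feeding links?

One longest chain: C → F → D → H → E → G.
It has 6 species and 5 links.

5 links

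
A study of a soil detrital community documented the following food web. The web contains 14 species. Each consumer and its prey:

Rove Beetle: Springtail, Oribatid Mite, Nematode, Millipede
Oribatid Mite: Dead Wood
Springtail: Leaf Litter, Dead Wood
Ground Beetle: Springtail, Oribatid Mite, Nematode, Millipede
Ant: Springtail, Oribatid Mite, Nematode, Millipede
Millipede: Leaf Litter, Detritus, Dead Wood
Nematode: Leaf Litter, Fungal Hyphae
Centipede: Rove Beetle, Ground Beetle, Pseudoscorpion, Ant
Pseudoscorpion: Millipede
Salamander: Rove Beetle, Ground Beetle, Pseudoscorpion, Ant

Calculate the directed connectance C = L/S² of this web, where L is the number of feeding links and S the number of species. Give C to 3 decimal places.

The web has S = 14 species and L = 29 feeding links.
C = L / S² = 29 / 196 = 0.1480 ≈ 0.148.

C = 0.148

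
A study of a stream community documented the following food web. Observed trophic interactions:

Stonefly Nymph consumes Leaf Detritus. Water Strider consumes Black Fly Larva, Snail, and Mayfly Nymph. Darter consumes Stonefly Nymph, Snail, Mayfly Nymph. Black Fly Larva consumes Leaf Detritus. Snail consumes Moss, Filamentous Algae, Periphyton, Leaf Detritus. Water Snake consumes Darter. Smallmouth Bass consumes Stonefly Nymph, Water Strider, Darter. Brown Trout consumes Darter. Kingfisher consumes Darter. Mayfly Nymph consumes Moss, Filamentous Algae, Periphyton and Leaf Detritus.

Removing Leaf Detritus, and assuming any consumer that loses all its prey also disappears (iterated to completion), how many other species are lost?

Remove Leaf Detritus.
Round 1: Black Fly Larva (all prey gone), Stonefly Nymph (all prey gone) → extinct.
No further losses. Total secondary extinctions: 2.

2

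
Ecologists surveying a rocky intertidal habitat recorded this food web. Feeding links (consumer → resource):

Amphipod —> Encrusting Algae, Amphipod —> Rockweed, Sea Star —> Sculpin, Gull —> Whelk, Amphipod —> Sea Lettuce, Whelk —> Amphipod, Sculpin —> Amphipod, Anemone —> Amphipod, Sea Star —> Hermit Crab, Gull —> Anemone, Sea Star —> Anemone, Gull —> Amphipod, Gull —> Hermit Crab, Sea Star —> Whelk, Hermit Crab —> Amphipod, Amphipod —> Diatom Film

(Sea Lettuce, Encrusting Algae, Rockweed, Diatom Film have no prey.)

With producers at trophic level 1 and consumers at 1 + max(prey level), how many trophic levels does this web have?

4

Producers (level 1): Sea Lettuce, Encrusting Algae, Rockweed, Diatom Film.
Sea Lettuce → Amphipod → Whelk → Sea Star gives Sea Star level 4.
No species has a prey at level 4, so no species reaches level 5.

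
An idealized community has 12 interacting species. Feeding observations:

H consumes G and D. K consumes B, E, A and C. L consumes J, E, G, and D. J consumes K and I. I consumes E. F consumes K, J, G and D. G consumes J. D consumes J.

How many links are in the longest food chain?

4 links

One longest chain: E → I → J → D → L.
It has 5 species and 4 links.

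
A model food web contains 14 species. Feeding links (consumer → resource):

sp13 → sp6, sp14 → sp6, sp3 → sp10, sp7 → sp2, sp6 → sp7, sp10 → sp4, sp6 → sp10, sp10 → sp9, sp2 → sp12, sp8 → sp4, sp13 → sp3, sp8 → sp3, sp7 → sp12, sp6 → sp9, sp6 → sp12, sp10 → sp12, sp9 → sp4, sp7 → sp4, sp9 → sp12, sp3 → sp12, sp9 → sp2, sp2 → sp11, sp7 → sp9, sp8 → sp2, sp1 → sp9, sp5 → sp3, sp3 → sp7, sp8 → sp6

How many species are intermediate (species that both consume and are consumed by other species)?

Intermediate species (has both prey and predators): sp2, sp9, sp7, sp10, sp6, sp3.
Count: 6.

6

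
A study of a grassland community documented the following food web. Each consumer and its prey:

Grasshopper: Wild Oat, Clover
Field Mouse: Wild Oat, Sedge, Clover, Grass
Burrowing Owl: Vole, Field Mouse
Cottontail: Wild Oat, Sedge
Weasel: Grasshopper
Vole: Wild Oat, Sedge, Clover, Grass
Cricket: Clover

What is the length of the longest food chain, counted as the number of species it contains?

3 species

One longest chain: Wild Oat → Grasshopper → Weasel.
It has 3 species and 2 links.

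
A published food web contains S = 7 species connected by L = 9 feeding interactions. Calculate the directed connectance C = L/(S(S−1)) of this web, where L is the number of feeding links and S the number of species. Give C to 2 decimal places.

C = 0.21

The web has S = 7 species and L = 9 feeding links.
C = L / (S(S−1)) = 9 / 42 = 0.2143 ≈ 0.21.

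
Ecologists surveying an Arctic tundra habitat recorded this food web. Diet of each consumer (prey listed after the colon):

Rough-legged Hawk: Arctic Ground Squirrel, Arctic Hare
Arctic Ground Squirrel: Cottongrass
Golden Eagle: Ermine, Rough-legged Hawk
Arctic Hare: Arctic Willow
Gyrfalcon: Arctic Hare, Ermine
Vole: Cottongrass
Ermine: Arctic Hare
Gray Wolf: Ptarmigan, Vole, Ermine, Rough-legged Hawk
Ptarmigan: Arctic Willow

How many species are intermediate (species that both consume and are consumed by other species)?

Intermediate species (has both prey and predators): Ptarmigan, Vole, Arctic Ground Squirrel, Arctic Hare, Ermine, Rough-legged Hawk.
Count: 6.

6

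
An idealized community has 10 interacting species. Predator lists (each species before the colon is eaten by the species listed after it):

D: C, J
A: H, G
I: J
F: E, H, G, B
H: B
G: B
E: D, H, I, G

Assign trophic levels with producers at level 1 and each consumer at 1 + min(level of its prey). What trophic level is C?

F is a producer → level 1.
E eats F → level 2.
D eats E → level 3.
C eats D → level 4.
No prey of C is below level 3, so 4 is the minimum.

Trophic level 4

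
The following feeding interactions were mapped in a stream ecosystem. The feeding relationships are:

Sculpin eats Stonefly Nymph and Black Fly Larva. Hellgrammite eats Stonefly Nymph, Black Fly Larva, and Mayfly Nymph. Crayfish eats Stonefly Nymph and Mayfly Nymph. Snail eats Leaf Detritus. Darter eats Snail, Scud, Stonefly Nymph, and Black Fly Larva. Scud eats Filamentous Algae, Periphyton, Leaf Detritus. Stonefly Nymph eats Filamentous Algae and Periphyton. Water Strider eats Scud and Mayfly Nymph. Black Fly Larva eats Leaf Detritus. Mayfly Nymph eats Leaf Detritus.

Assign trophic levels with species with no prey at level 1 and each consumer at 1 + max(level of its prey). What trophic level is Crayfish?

Filamentous Algae has no prey (basal) → level 1.
Stonefly Nymph eats Filamentous Algae (level 1); other prey at levels: Periphyton 1 → level 2.
Crayfish eats Stonefly Nymph (level 2); other prey at levels: Mayfly Nymph 2 → level 3.

Trophic level 3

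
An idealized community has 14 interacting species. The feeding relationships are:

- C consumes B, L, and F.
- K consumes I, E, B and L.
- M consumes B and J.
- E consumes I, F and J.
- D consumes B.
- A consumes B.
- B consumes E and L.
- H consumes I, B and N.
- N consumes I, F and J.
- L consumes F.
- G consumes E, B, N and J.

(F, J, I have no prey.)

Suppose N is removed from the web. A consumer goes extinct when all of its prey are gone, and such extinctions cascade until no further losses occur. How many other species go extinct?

0

Remove N.
Every predator of it retains at least one other prey: H still has I, B; G still has J, E, B.
No consumer loses all prey, so no secondary extinctions occur.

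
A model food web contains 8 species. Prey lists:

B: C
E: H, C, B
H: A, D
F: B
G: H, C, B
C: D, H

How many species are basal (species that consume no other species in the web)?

2

Basal species (no prey listed): A, D.
Count: 2.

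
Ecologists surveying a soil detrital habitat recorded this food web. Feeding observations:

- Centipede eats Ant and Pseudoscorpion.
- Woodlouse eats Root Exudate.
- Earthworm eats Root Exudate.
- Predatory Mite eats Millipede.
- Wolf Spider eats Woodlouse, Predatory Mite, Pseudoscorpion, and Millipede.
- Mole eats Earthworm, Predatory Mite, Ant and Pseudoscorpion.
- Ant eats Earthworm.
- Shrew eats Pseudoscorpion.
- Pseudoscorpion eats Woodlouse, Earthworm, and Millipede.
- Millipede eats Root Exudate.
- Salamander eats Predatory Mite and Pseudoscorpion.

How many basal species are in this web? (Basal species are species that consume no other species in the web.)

Basal species (no prey listed): Root Exudate.
Count: 1.

1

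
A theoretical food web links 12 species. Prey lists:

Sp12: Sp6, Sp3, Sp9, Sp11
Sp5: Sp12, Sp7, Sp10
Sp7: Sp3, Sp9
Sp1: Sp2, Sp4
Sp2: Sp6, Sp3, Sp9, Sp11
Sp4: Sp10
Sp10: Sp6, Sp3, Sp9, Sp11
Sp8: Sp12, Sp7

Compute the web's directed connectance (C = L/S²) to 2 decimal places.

C = 0.15

The web has S = 12 species and L = 22 feeding links.
C = L / S² = 22 / 144 = 0.1528 ≈ 0.15.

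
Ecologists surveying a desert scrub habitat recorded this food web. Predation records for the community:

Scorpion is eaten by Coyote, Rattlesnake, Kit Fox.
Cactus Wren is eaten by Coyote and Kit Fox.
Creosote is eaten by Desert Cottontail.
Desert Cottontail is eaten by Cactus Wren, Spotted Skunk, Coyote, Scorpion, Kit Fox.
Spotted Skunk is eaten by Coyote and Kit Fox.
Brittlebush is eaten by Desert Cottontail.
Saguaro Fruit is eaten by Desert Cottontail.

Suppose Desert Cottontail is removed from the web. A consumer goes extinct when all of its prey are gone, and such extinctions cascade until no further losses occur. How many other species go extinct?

Remove Desert Cottontail.
Round 1: Spotted Skunk (all prey gone), Cactus Wren (all prey gone), Scorpion (all prey gone) → extinct.
Round 2: Coyote (all prey gone), Rattlesnake (all prey gone), Kit Fox (all prey gone) → extinct.
No further losses. Total secondary extinctions: 6.

6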